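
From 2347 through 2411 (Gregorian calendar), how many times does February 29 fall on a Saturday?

2

Leap years in 2347–2411: 16 of them.
Feb 29 weekday advances by 5 (mod 7) from one leap year to the next four years later (or differs when a century non-leap intervenes).
Leap-day weekdays: 2348:Sun 2352:Fri 2356:Wed 2360:Mon 2364:Sat✓ 2368:Thu 2372:Tue 2376:Sun 2380:Fri 2384:Wed 2388:Mon 2392:Sat✓ 2396:Thu 2400:Tue 2404:Sun 2408:Fri
Saturday: 2364, 2392 → 2.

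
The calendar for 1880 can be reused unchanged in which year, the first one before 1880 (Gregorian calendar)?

Two years share a calendar iff Jan 1 falls on the same weekday and both are leap or both are common. 1880: Jan 1 is Thursday, leap year.
1879: Jan 1 Wednesday, common
1878: Jan 1 Tuesday, common
1877: Jan 1 Monday, common
1876: Jan 1 Saturday, leap
1875: Jan 1 Friday, common
1874: Jan 1 Thursday, common
1873: Jan 1 Wednesday, common
1872: Jan 1 Monday, leap
1871: Jan 1 Sunday, common
1870: Jan 1 Saturday, common
1869: Jan 1 Friday, common
1868: Jan 1 Wednesday, leap
1867: Jan 1 Tuesday, common
1866: Jan 1 Monday, common
1865: Jan 1 Sunday, common
1864: Jan 1 Friday, leap
1863: Jan 1 Thursday, common
1862: Jan 1 Wednesday, common
1861: Jan 1 Tuesday, common
1860: Jan 1 Sunday, leap
1859: Jan 1 Saturday, common
1858: Jan 1 Friday, common
1857: Jan 1 Thursday, common
1856: Jan 1 Tuesday, leap
1855: Jan 1 Monday, common
1854: Jan 1 Sunday, common
1853: Jan 1 Saturday, common
1852: Jan 1 Thursday, leap
1852 matches on both conditions.

1852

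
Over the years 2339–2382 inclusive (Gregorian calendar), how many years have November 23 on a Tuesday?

Track November 23's weekday year by year (advancing +1, or +2 across a Feb 29):
  2339: Thu  2340: Sat (+2)  2341: Sun (+1)  2342: Mon (+1)  2343: Tue (+1) ✓
  2344: Thu (+2)  2345: Fri (+1)  2346: Sat (+1)  2347: Sun (+1)  2348: Tue (+2) ✓
  2349: Wed (+1)  2350: Thu (+1)  2351: Fri (+1)  2352: Sun (+2)  … (16 more years) …
  2369: Sun (+1)  2370: Mon (+1)  2371: Tue (+1) ✓  2372: Thu (+2)  2373: Fri (+1)
  2374: Sat (+1)  2375: Sun (+1)  2376: Tue (+2) ✓  2377: Wed (+1)  2378: Thu (+1)
  2379: Fri (+1)  2380: Sun (+2)  2381: Mon (+1)  2382: Tue (+1) ✓
Tuesday years: 2343, 2348, 2354, 2365, 2371, 2376, 2382 — 7 in total.

7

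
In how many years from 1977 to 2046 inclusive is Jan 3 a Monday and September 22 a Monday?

0

Check each year's weekday for Jan 3 and September 22:
  1977: Mon/Thu  1978: Tue/Fri  1979: Wed/Sat  1980: Thu/Mon  1981: Sat/Tue  1982: Sun/Wed  1983: Mon/Thu  1984: Tue/Sat  1985: Thu/Sun  1986: Fri/Mon  1987: Sat/Tue  1988: Sun/Thu  1989: Tue/Fri  1990: Wed/Sat  …(42 more)…  2033: Mon/Thu  2034: Tue/Fri  2035: Wed/Sat  2036: Thu/Mon  2037: Sat/Tue  2038: Sun/Wed  2039: Mon/Thu  2040: Tue/Sat  2041: Thu/Sun  2042: Fri/Mon  2043: Sat/Tue  2044: Sun/Thu  2045: Tue/Fri  2046: Wed/Sat
Both conditions hold in: no year — 0.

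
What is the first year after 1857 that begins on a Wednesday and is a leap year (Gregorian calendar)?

Jan 1 advances by 2 weekdays after a leap year and by 1 after a common year.
1857: Jan 1 is Thursday.
1858: Friday
1859: Saturday
1860: Sunday (leap)
1861: Tuesday
1862: Wednesday
1863: Thursday
1864: Friday (leap)
1865: Sunday
1866: Monday
1867: Tuesday
1868: Wednesday (leap)
1868 begins on a Wednesday and is a leap year.

1868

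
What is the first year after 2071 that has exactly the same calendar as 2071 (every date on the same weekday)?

2082

Two years share a calendar iff Jan 1 falls on the same weekday and both are leap or both are common. 2071: Jan 1 is Thursday, common year.
2072: Jan 1 Friday, leap
2073: Jan 1 Sunday, common
2074: Jan 1 Monday, common
2075: Jan 1 Tuesday, common
2076: Jan 1 Wednesday, leap
2077: Jan 1 Friday, common
2078: Jan 1 Saturday, common
2079: Jan 1 Sunday, common
2080: Jan 1 Monday, leap
2081: Jan 1 Wednesday, common
2082: Jan 1 Thursday, common
2082 matches on both conditions.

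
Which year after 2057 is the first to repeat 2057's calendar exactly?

2063

Two years share a calendar iff Jan 1 falls on the same weekday and both are leap or both are common. 2057: Jan 1 is Monday, common year.
2058: Jan 1 Tuesday, common
2059: Jan 1 Wednesday, common
2060: Jan 1 Thursday, leap
2061: Jan 1 Saturday, common
2062: Jan 1 Sunday, common
2063: Jan 1 Monday, common
2063 matches on both conditions.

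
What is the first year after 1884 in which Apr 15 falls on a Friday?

1887

From one year to the next, a fixed date's weekday advances by 1, or by 2 when a Feb 29 lies between the two dates.
1884: April 15 is Tuesday.
1885: Wednesday (+1)
1886: Thursday (+1)
1887: Friday (+1)
Apr 15 falls on a Friday in 1887.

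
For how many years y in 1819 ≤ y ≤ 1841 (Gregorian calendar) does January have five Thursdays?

January has 31 days; it has five Thursdays when Thursday falls among the first (month-length − 28) days — i.e. when January 1 is one of Thursday/Wednesday/Tuesday.
January 1 by year: 1819:Fri 1820:Sat 1821:Mon 1822:Tue✓ 1823:Wed✓ 1824:Thu✓ 1825:Sat 1826:Sun 1827:Mon 1828:Tue✓ 1829:Thu✓ 1830:Fri 1831:Sat 1832:Sun 1833:Tue✓ 1834:Wed✓ 1835:Thu✓ 1836:Fri 1837:Sun 1838:Mon 1839:Tue✓ 1840:Wed✓ 1841:Fri
Years with five Thursdays: 1822, 1823, 1824, 1828, 1829, 1833, 1834, 1835, 1839, 1840 → 10.

10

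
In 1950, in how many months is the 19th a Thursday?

2

Check the 19th of each month of 1950: Jan 19: Thu, Feb 19: Sun, Mar 19: Sun, Apr 19: Wed, May 19: Fri, Jun 19: Mon, Jul 19: Wed, Aug 19: Sat, Sep 19: Tue, Oct 19: Thu, Nov 19: Sun, Dec 19: Tue.
Thursday occurs in January, October — 2 months.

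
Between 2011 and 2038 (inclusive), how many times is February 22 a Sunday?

Track February 22's weekday year by year (advancing +1, or +2 across a Feb 29):
  2011: Tue  2012: Wed (+1)  2013: Fri (+2)  2014: Sat (+1)  2015: Sun (+1) ✓
  2016: Mon (+1)  2017: Wed (+2)  2018: Thu (+1)  2019: Fri (+1)  2020: Sat (+1)
  2021: Mon (+2)  2022: Tue (+1)  2023: Wed (+1)  2024: Thu (+1)  2025: Sat (+2)
  2026: Sun (+1) ✓  2027: Mon (+1)  2028: Tue (+1)  2029: Thu (+2)  2030: Fri (+1)
  2031: Sat (+1)  2032: Sun (+1) ✓  2033: Tue (+2)  2034: Wed (+1)  2035: Thu (+1)
  2036: Fri (+1)  2037: Sun (+2) ✓  2038: Mon (+1)
Sunday years: 2015, 2026, 2032, 2037 — 4 in total.

4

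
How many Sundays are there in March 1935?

March 1935 has 31 days and begins on Friday.
The first Sunday is March 3.
Sundays fall on 3, 10, 17, 24, 31 — that's 5.

5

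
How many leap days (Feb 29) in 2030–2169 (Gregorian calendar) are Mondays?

5

Leap years in 2030–2169: 34 of them.
Feb 29 weekday advances by 5 (mod 7) from one leap year to the next four years later (or differs when a century non-leap intervenes).
Leap-day weekdays: 2032:Sun 2036:Fri 2040:Wed 2044:Mon✓ 2048:Sat 2052:Thu 2056:Tue 2060:Sun 2064:Fri 2068:Wed 2072:Mon✓ 2076:Sat 2080:Thu …(8 more)… 2120:Thu 2124:Tue 2128:Sun 2132:Fri 2136:Wed 2140:Mon✓ 2144:Sat 2148:Thu 2152:Tue 2156:Sun 2160:Fri 2164:Wed 2168:Mon✓
Monday: 2044, 2072, 2112, 2140, 2168 → 5.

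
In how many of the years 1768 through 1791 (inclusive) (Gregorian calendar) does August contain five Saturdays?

August has 31 days; it has five Saturdays when Saturday falls among the first (month-length − 28) days — i.e. when August 1 is one of Saturday/Friday/Thursday.
August 1 by year: 1768:Mon 1769:Tue 1770:Wed 1771:Thu✓ 1772:Sat✓ 1773:Sun 1774:Mon 1775:Tue 1776:Thu✓ 1777:Fri✓ 1778:Sat✓ 1779:Sun 1780:Tue 1781:Wed 1782:Thu✓ 1783:Fri✓ 1784:Sun 1785:Mon 1786:Tue 1787:Wed 1788:Fri✓ 1789:Sat✓ 1790:Sun 1791:Mon
Years with five Saturdays: 1771, 1772, 1776, 1777, 1778, 1782, 1783, 1788, 1789 → 9.

9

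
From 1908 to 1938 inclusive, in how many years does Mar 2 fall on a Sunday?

Track Mar 2's weekday year by year (advancing +1, or +2 across a Feb 29):
  1908: Mon  1909: Tue (+1)  1910: Wed (+1)  1911: Thu (+1)  1912: Sat (+2)
  1913: Sun (+1) ✓  1914: Mon (+1)  1915: Tue (+1)  1916: Thu (+2)  1917: Fri (+1)
  1918: Sat (+1)  1919: Sun (+1) ✓  1920: Tue (+2)  1921: Wed (+1)  … (3 more years) …
  1925: Mon (+1)  1926: Tue (+1)  1927: Wed (+1)  1928: Fri (+2)  1929: Sat (+1)
  1930: Sun (+1) ✓  1931: Mon (+1)  1932: Wed (+2)  1933: Thu (+1)  1934: Fri (+1)
  1935: Sat (+1)  1936: Mon (+2)  1937: Tue (+1)  1938: Wed (+1)
Sunday years: 1913, 1919, 1924, 1930 — 4 in total.

4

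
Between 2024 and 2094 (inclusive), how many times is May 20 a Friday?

9

Track May 20's weekday year by year (advancing +1, or +2 across a Feb 29):
  2024: Mon  2025: Tue (+1)  2026: Wed (+1)  2027: Thu (+1)  2028: Sat (+2)
  2029: Sun (+1)  2030: Mon (+1)  2031: Tue (+1)  2032: Thu (+2)  2033: Fri (+1) ✓
  2034: Sat (+1)  2035: Sun (+1)  2036: Tue (+2)  2037: Wed (+1)  … (43 more years) …
  2081: Tue (+1)  2082: Wed (+1)  2083: Thu (+1)  2084: Sat (+2)  2085: Sun (+1)
  2086: Mon (+1)  2087: Tue (+1)  2088: Thu (+2)  2089: Fri (+1) ✓  2090: Sat (+1)
  2091: Sun (+1)  2092: Tue (+2)  2093: Wed (+1)  2094: Thu (+1)
Friday years: 2033, 2039, 2044, 2050, 2061, 2067, 2072, 2078, 2089 — 9 in total.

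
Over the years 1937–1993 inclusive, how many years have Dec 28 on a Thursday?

Track Dec 28's weekday year by year (advancing +1, or +2 across a Feb 29):
  1937: Tue  1938: Wed (+1)  1939: Thu (+1) ✓  1940: Sat (+2)  1941: Sun (+1)
  1942: Mon (+1)  1943: Tue (+1)  1944: Thu (+2) ✓  1945: Fri (+1)  1946: Sat (+1)
  1947: Sun (+1)  1948: Tue (+2)  1949: Wed (+1)  1950: Thu (+1) ✓  … (29 more years) …
  1980: Sun (+2)  1981: Mon (+1)  1982: Tue (+1)  1983: Wed (+1)  1984: Fri (+2)
  1985: Sat (+1)  1986: Sun (+1)  1987: Mon (+1)  1988: Wed (+2)  1989: Thu (+1) ✓
  1990: Fri (+1)  1991: Sat (+1)  1992: Mon (+2)  1993: Tue (+1)
Thursday years: 1939, 1944, 1950, 1961, 1967, 1972, 1978, 1989 — 8 in total.

8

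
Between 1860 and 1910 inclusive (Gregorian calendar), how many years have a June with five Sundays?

June has 30 days; it has five Sundays when Sunday falls among the first (month-length − 28) days — i.e. when June 1 is one of Sunday/Saturday.
June 1 by year: 1860:Fri 1861:Sat✓ 1862:Sun✓ 1863:Mon 1864:Wed 1865:Thu 1866:Fri 1867:Sat✓ 1868:Mon 1869:Tue 1870:Wed 1871:Thu 1872:Sat✓ 1873:Sun✓ 1874:Mon …(21 more)… 1896:Mon 1897:Tue 1898:Wed 1899:Thu 1900:Fri 1901:Sat✓ 1902:Sun✓ 1903:Mon 1904:Wed 1905:Thu 1906:Fri 1907:Sat✓ 1908:Mon 1909:Tue 1910:Wed
Years with five Sundays: 1861, 1862, 1867, 1872, 1873, 1878, 1879, 1884, 1889, 1890, 1895, 1901, 1902, 1907 → 14.

14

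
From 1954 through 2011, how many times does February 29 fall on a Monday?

2

Leap years in 1954–2011: 14 of them.
Feb 29 weekday advances by 5 (mod 7) from one leap year to the next four years later (or differs when a century non-leap intervenes).
Leap-day weekdays: 1956:Wed 1960:Mon✓ 1964:Sat 1968:Thu 1972:Tue 1976:Sun 1980:Fri 1984:Wed 1988:Mon✓ 1992:Sat 1996:Thu 2000:Tue 2004:Sun 2008:Fri
Monday: 1960, 1988 → 2.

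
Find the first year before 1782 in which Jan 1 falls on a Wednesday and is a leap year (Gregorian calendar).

Jan 1 advances by 2 weekdays after a leap year and by 1 after a common year.
1782: Jan 1 is Tuesday.
1781: Monday
1780: Saturday (leap)
1779: Friday
1778: Thursday
1777: Wednesday
1776: Monday (leap)
1775: Sunday
1774: Saturday
1773: Friday
1772: Wednesday (leap)
1772 begins on a Wednesday and is a leap year.

1772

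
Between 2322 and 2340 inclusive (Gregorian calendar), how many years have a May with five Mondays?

May has 31 days; it has five Mondays when Monday falls among the first (month-length − 28) days — i.e. when May 1 is one of Monday/Sunday/Saturday.
May 1 by year: 2322:Mon✓ 2323:Tue 2324:Thu 2325:Fri 2326:Sat✓ 2327:Sun✓ 2328:Tue 2329:Wed 2330:Thu 2331:Fri 2332:Sun✓ 2333:Mon✓ 2334:Tue 2335:Wed 2336:Fri 2337:Sat✓ 2338:Sun✓ 2339:Mon✓ 2340:Wed
Years with five Mondays: 2322, 2326, 2327, 2332, 2333, 2337, 2338, 2339 → 8.

8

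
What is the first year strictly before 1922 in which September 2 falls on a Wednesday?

From one year to the next, a fixed date's weekday advances by 1, or by 2 when a Feb 29 lies between the two dates.
1922: September 2 is Saturday.
1921: Friday (−1)
1920: Thursday (−1)
1919: Tuesday (−2)
1918: Monday (−1)
1917: Sunday (−1)
1916: Saturday (−1)
1915: Thursday (−2)
1914: Wednesday (−1)
September 2 falls on a Wednesday in 1914.

1914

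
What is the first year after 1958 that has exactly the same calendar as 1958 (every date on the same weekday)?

Two years share a calendar iff Jan 1 falls on the same weekday and both are leap or both are common. 1958: Jan 1 is Wednesday, common year.
1959: Jan 1 Thursday, common
1960: Jan 1 Friday, leap
1961: Jan 1 Sunday, common
1962: Jan 1 Monday, common
1963: Jan 1 Tuesday, common
1964: Jan 1 Wednesday, leap
1965: Jan 1 Friday, common
1966: Jan 1 Saturday, common
1967: Jan 1 Sunday, common
1968: Jan 1 Monday, leap
1969: Jan 1 Wednesday, common
1969 matches on both conditions.

1969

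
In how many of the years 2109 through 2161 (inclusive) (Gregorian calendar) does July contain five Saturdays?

July has 31 days; it has five Saturdays when Saturday falls among the first (month-length − 28) days — i.e. when July 1 is one of Saturday/Friday/Thursday.
July 1 by year: 2109:Mon 2110:Tue 2111:Wed 2112:Fri✓ 2113:Sat✓ 2114:Sun 2115:Mon 2116:Wed 2117:Thu✓ 2118:Fri✓ 2119:Sat✓ 2120:Mon 2121:Tue 2122:Wed 2123:Thu✓ …(23 more)… 2147:Sat✓ 2148:Mon 2149:Tue 2150:Wed 2151:Thu✓ 2152:Sat✓ 2153:Sun 2154:Mon 2155:Tue 2156:Thu✓ 2157:Fri✓ 2158:Sat✓ 2159:Sun 2160:Tue 2161:Wed
Years with five Saturdays: 2112, 2113, 2117, 2118, 2119, 2123, 2124, 2128, 2129, 2130, 2134, 2135, 2140, 2141, 2145, 2146, 2147, 2151, 2152, 2156, 2157, 2158 → 22.

22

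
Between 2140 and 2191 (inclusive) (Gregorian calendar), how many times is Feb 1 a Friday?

7

Track Feb 1's weekday year by year (advancing +1, or +2 across a Feb 29):
  2140: Mon  2141: Wed (+2)  2142: Thu (+1)  2143: Fri (+1) ✓  2144: Sat (+1)
  2145: Mon (+2)  2146: Tue (+1)  2147: Wed (+1)  2148: Thu (+1)  2149: Sat (+2)
  2150: Sun (+1)  2151: Mon (+1)  2152: Tue (+1)  2153: Thu (+2)  … (24 more years) …
  2178: Sun (+1)  2179: Mon (+1)  2180: Tue (+1)  2181: Thu (+2)  2182: Fri (+1) ✓
  2183: Sat (+1)  2184: Sun (+1)  2185: Tue (+2)  2186: Wed (+1)  2187: Thu (+1)
  2188: Fri (+1) ✓  2189: Sun (+2)  2190: Mon (+1)  2191: Tue (+1)
Friday years: 2143, 2154, 2160, 2165, 2171, 2182, 2188 — 7 in total.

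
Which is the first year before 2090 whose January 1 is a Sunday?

2079

Jan 1 advances by 2 weekdays after a leap year and by 1 after a common year.
2090: Jan 1 is Sunday.
2089: Saturday
2088: Thursday (leap)
2087: Wednesday
2086: Tuesday
2085: Monday
2084: Saturday (leap)
2083: Friday
2082: Thursday
2081: Wednesday
2080: Monday (leap)
2079: Sunday
2079 begins on a Sunday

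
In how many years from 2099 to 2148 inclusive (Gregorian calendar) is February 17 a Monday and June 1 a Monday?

Check each year's weekday for February 17 and June 1:
  2099: Tue/Mon  2100: Wed/Tue  2101: Thu/Wed  2102: Fri/Thu  2103: Sat/Fri  2104: Sun/Sun  2105: Tue/Mon  2106: Wed/Tue  2107: Thu/Wed  2108: Fri/Fri  2109: Sun/Sat  2110: Mon/Sun  2111: Tue/Mon  2112: Wed/Wed  …(22 more)…  2135: Thu/Wed  2136: Fri/Fri  2137: Sun/Sat  2138: Mon/Sun  2139: Tue/Mon  2140: Wed/Wed  2141: Fri/Thu  2142: Sat/Fri  2143: Sun/Sat  2144: Mon/Mon ✓  2145: Wed/Tue  2146: Thu/Wed  2147: Fri/Thu  2148: Sat/Sat
Both conditions hold in: 2116, 2144 — 2.

2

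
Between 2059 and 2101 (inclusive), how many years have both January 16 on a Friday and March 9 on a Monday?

Check each year's weekday for January 16 and March 9:
  2059: Thu/Sun  2060: Fri/Tue  2061: Sun/Wed  2062: Mon/Thu  2063: Tue/Fri  2064: Wed/Sun  2065: Fri/Mon ✓  2066: Sat/Tue  2067: Sun/Wed  2068: Mon/Fri  2069: Wed/Sat  2070: Thu/Sun  2071: Fri/Mon ✓  2072: Sat/Wed  …(15 more)…  2088: Fri/Tue  2089: Sun/Wed  2090: Mon/Thu  2091: Tue/Fri  2092: Wed/Sun  2093: Fri/Mon ✓  2094: Sat/Tue  2095: Sun/Wed  2096: Mon/Fri  2097: Wed/Sat  2098: Thu/Sun  2099: Fri/Mon ✓  2100: Sat/Tue  2101: Sun/Wed
Both conditions hold in: 2065, 2071, 2082, 2093, 2099 — 5.

5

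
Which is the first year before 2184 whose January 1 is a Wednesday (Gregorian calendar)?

Jan 1 advances by 2 weekdays after a leap year and by 1 after a common year.
2184: Jan 1 is Thursday (leap).
2183: Wednesday
2183 begins on a Wednesday

2183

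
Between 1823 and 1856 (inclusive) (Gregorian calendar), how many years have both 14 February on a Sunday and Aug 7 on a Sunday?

1

Check each year's weekday for 14 February and Aug 7:
  1823: Fri/Thu  1824: Sat/Sat  1825: Mon/Sun  1826: Tue/Mon  1827: Wed/Tue  1828: Thu/Thu  1829: Sat/Fri  1830: Sun/Sat  1831: Mon/Sun  1832: Tue/Tue  1833: Thu/Wed  1834: Fri/Thu  1835: Sat/Fri  1836: Sun/Sun ✓  …(6 more)…  1843: Tue/Mon  1844: Wed/Wed  1845: Fri/Thu  1846: Sat/Fri  1847: Sun/Sat  1848: Mon/Mon  1849: Wed/Tue  1850: Thu/Wed  1851: Fri/Thu  1852: Sat/Sat  1853: Mon/Sun  1854: Tue/Mon  1855: Wed/Tue  1856: Thu/Thu
Both conditions hold in: 1836 — 1.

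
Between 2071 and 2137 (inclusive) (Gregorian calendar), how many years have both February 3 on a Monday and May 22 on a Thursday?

Check each year's weekday for February 3 and May 22:
  2071: Tue/Fri  2072: Wed/Sun  2073: Fri/Mon  2074: Sat/Tue  2075: Sun/Wed  2076: Mon/Fri  2077: Wed/Sat  2078: Thu/Sun  2079: Fri/Mon  2080: Sat/Wed  2081: Mon/Thu ✓  2082: Tue/Fri  2083: Wed/Sat  2084: Thu/Mon  …(39 more)…  2124: Thu/Mon  2125: Sat/Tue  2126: Sun/Wed  2127: Mon/Thu ✓  2128: Tue/Sat  2129: Thu/Sun  2130: Fri/Mon  2131: Sat/Tue  2132: Sun/Thu  2133: Tue/Fri  2134: Wed/Sat  2135: Thu/Sun  2136: Fri/Tue  2137: Sun/Wed
Both conditions hold in: 2081, 2087, 2098, 2110, 2121, 2127 — 6.

6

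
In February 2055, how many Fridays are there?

4

February 2055 has 28 days and begins on Monday.
The first Friday is February 5.
Fridays fall on 5, 12, 19, 26 — that's 4.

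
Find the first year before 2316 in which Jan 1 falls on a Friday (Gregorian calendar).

2315

Jan 1 advances by 2 weekdays after a leap year and by 1 after a common year.
2316: Jan 1 is Saturday (leap).
2315: Friday
2315 begins on a Friday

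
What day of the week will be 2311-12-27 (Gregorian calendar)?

January 1, 2311 is a Sunday.
December 27 is day 361 of the year, i.e. 360 days after Jan 1.
360 mod 7 = 3, so advance 3 weekdays from Sunday: Wednesday.

Wednesday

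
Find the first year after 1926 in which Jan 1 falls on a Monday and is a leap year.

Jan 1 advances by 2 weekdays after a leap year and by 1 after a common year.
1926: Jan 1 is Friday.
1927: Saturday
1928: Sunday (leap)
1929: Tuesday
1930: Wednesday
1931: Thursday
1932: Friday (leap)
1933: Sunday
1934: Monday
1935: Tuesday
1936: Wednesday (leap)
1937: Friday
1938: Saturday
1939: Sunday
1940: Monday (leap)
1940 begins on a Monday and is a leap year.

1940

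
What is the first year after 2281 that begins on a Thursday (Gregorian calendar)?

Jan 1 advances by 2 weekdays after a leap year and by 1 after a common year.
2281: Jan 1 is Saturday.
2282: Sunday
2283: Monday
2284: Tuesday (leap)
2285: Thursday
2285 begins on a Thursday

2285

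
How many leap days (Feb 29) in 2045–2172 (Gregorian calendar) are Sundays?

4

Leap years in 2045–2172: 31 of them.
Feb 29 weekday advances by 5 (mod 7) from one leap year to the next four years later (or differs when a century non-leap intervenes).
Leap-day weekdays: 2048:Sat 2052:Thu 2056:Tue 2060:Sun✓ 2064:Fri 2068:Wed 2072:Mon 2076:Sat 2080:Thu 2084:Tue 2088:Sun✓ 2092:Fri 2096:Wed …(5 more)… 2124:Tue 2128:Sun✓ 2132:Fri 2136:Wed 2140:Mon 2144:Sat 2148:Thu 2152:Tue 2156:Sun✓ 2160:Fri 2164:Wed 2168:Mon 2172:Sat
Sunday: 2060, 2088, 2128, 2156 → 4.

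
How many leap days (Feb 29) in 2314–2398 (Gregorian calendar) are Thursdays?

Leap years in 2314–2398: 21 of them.
Feb 29 weekday advances by 5 (mod 7) from one leap year to the next four years later (or differs when a century non-leap intervenes).
Leap-day weekdays: 2316:Tue 2320:Sun 2324:Fri 2328:Wed 2332:Mon 2336:Sat 2340:Thu✓ 2344:Tue 2348:Sun 2352:Fri 2356:Wed 2360:Mon 2364:Sat 2368:Thu✓ 2372:Tue 2376:Sun 2380:Fri 2384:Wed 2388:Mon 2392:Sat 2396:Thu✓
Thursday: 2340, 2368, 2396 → 3.

3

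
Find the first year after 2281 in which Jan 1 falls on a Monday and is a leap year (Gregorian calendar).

2312

Jan 1 advances by 2 weekdays after a leap year and by 1 after a common year.
2281: Jan 1 is Saturday.
2282: Sunday
2283: Monday
2284: Tuesday (leap)
2285: Thursday
2286: Friday
2287: Saturday
2288: Sunday (leap)
2289: Tuesday
2290: Wednesday
2291: Thursday
2292: Friday (leap)
2293: Sunday
2294: Monday
2295: Tuesday
2296: Wednesday (leap)
2297: Friday
2298: Saturday
2299: Sunday
2300: Monday
2301: Tuesday
2302: Wednesday
2303: Thursday
2304: Friday (leap)
2305: Sunday
2306: Monday
2307: Tuesday
2308: Wednesday (leap)
2309: Friday
2310: Saturday
2311: Sunday
2312: Monday (leap)
2312 begins on a Monday and is a leap year.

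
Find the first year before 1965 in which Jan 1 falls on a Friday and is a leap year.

1960

Jan 1 advances by 2 weekdays after a leap year and by 1 after a common year.
1965: Jan 1 is Friday.
1964: Wednesday (leap)
1963: Tuesday
1962: Monday
1961: Sunday
1960: Friday (leap)
1960 begins on a Friday and is a leap year.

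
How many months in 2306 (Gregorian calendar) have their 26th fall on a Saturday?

1

Check the 26th of each month of 2306: Jan 26: Fri, Feb 26: Mon, Mar 26: Mon, Apr 26: Thu, May 26: Sat, Jun 26: Tue, Jul 26: Thu, Aug 26: Sun, Sep 26: Wed, Oct 26: Fri, Nov 26: Mon, Dec 26: Wed.
Saturday occurs in May — 1 month.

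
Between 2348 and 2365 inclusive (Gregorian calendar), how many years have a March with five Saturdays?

March has 31 days; it has five Saturdays when Saturday falls among the first (month-length − 28) days — i.e. when March 1 is one of Saturday/Friday/Thursday.
March 1 by year: 2348:Mon 2349:Tue 2350:Wed 2351:Thu✓ 2352:Sat✓ 2353:Sun 2354:Mon 2355:Tue 2356:Thu✓ 2357:Fri✓ 2358:Sat✓ 2359:Sun 2360:Tue 2361:Wed 2362:Thu✓ 2363:Fri✓ 2364:Sun 2365:Mon
Years with five Saturdays: 2351, 2352, 2356, 2357, 2358, 2362, 2363 → 7.

7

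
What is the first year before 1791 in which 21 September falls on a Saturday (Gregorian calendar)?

From one year to the next, a fixed date's weekday advances by 1, or by 2 when a Feb 29 lies between the two dates.
1791: September 21 is Wednesday.
1790: Tuesday (−1)
1789: Monday (−1)
1788: Sunday (−1)
1787: Friday (−2)
1786: Thursday (−1)
1785: Wednesday (−1)
1784: Tuesday (−1)
1783: Sunday (−2)
1782: Saturday (−1)
21 September falls on a Saturday in 1782.

1782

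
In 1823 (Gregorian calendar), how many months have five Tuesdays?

4

A month of length L has five Tuesdays iff its first Tuesday is on day ≤ L−28 (so day 1–3 in a 31-day month, 1–2 in a 30-day month, day 1 in a leap February).
Checking each month of 1823: Jan starts Wed (31d); Feb starts Sat (28d); Mar starts Sat (31d); Apr starts Tue (30d) ✓; May starts Thu (31d); Jun starts Sun (30d); Jul starts Tue (31d) ✓; Aug starts Fri (31d); Sep starts Mon (30d) ✓; Oct starts Wed (31d); Nov starts Sat (30d); Dec starts Mon (31d) ✓.
Five-Tuesday months: April, July, September, December → 4.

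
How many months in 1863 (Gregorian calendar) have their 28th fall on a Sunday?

1

Check the 28th of each month of 1863: Jan 28: Wed, Feb 28: Sat, Mar 28: Sat, Apr 28: Tue, May 28: Thu, Jun 28: Sun, Jul 28: Tue, Aug 28: Fri, Sep 28: Mon, Oct 28: Wed, Nov 28: Sat, Dec 28: Mon.
Sunday occurs in June — 1 month.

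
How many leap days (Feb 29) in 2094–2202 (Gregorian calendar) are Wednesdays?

Leap years in 2094–2202: 25 of them.
Feb 29 weekday advances by 5 (mod 7) from one leap year to the next four years later (or differs when a century non-leap intervenes).
Leap-day weekdays: 2096:Wed✓ 2104:Fri 2108:Wed✓ 2112:Mon 2116:Sat 2120:Thu 2124:Tue 2128:Sun 2132:Fri 2136:Wed✓ 2140:Mon 2144:Sat 2148:Thu 2152:Tue 2156:Sun 2160:Fri 2164:Wed✓ 2168:Mon 2172:Sat 2176:Thu 2180:Tue 2184:Sun 2188:Fri 2192:Wed✓ 2196:Mon
Wednesday: 2096, 2108, 2136, 2164, 2192 → 5.

5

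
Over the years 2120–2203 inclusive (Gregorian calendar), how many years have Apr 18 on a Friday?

Track Apr 18's weekday year by year (advancing +1, or +2 across a Feb 29):
  2120: Thu  2121: Fri (+1) ✓  2122: Sat (+1)  2123: Sun (+1)  2124: Tue (+2)
  2125: Wed (+1)  2126: Thu (+1)  2127: Fri (+1) ✓  2128: Sun (+2)  2129: Mon (+1)
  2130: Tue (+1)  2131: Wed (+1)  2132: Fri (+2) ✓  2133: Sat (+1)  … (56 more years) …
  2190: Sun (+1)  2191: Mon (+1)  2192: Wed (+2)  2193: Thu (+1)  2194: Fri (+1) ✓
  2195: Sat (+1)  2196: Mon (+2)  2197: Tue (+1)  2198: Wed (+1)  2199: Thu (+1)
  2200: Fri (+1) ✓  2201: Sat (+1)  2202: Sun (+1)  2203: Mon (+1)
Friday years: 2121, 2127, 2132, 2138, 2149, 2155, 2160, 2166, 2177, 2183, 2188, 2194, 2200 — 13 in total.

13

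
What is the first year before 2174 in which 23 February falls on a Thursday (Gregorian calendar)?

2169

From one year to the next, a fixed date's weekday advances by 1, or by 2 when a Feb 29 lies between the two dates.
2174: February 23 is Wednesday.
2173: Tuesday (−1)
2172: Sunday (−2)
2171: Saturday (−1)
2170: Friday (−1)
2169: Thursday (−1)
23 February falls on a Thursday in 2169.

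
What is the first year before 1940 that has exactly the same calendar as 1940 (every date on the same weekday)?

Two years share a calendar iff Jan 1 falls on the same weekday and both are leap or both are common. 1940: Jan 1 is Monday, leap year.
1939: Jan 1 Sunday, common
1938: Jan 1 Saturday, common
1937: Jan 1 Friday, common
1936: Jan 1 Wednesday, leap
1935: Jan 1 Tuesday, common
1934: Jan 1 Monday, common
1933: Jan 1 Sunday, common
1932: Jan 1 Friday, leap
1931: Jan 1 Thursday, common
1930: Jan 1 Wednesday, common
1929: Jan 1 Tuesday, common
1928: Jan 1 Sunday, leap
1927: Jan 1 Saturday, common
1926: Jan 1 Friday, common
1925: Jan 1 Thursday, common
1924: Jan 1 Tuesday, leap
1923: Jan 1 Monday, common
1922: Jan 1 Sunday, common
1921: Jan 1 Saturday, common
1920: Jan 1 Thursday, leap
1919: Jan 1 Wednesday, common
1918: Jan 1 Tuesday, common
1917: Jan 1 Monday, common
1916: Jan 1 Saturday, leap
1915: Jan 1 Friday, common
1914: Jan 1 Thursday, common
1913: Jan 1 Wednesday, common
1912: Jan 1 Monday, leap
1912 matches on both conditions.

1912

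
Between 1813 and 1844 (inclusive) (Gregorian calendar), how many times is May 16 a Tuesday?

Track May 16's weekday year by year (advancing +1, or +2 across a Feb 29):
  1813: Sun  1814: Mon (+1)  1815: Tue (+1) ✓  1816: Thu (+2)  1817: Fri (+1)
  1818: Sat (+1)  1819: Sun (+1)  1820: Tue (+2) ✓  1821: Wed (+1)  1822: Thu (+1)
  1823: Fri (+1)  1824: Sun (+2)  1825: Mon (+1)  1826: Tue (+1) ✓  … (4 more years) …
  1831: Mon (+1)  1832: Wed (+2)  1833: Thu (+1)  1834: Fri (+1)  1835: Sat (+1)
  1836: Mon (+2)  1837: Tue (+1) ✓  1838: Wed (+1)  1839: Thu (+1)  1840: Sat (+2)
  1841: Sun (+1)  1842: Mon (+1)  1843: Tue (+1) ✓  1844: Thu (+2)
Tuesday years: 1815, 1820, 1826, 1837, 1843 — 5 in total.

5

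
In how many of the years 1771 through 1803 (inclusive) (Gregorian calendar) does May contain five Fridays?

May has 31 days; it has five Fridays when Friday falls among the first (month-length − 28) days — i.e. when May 1 is one of Friday/Thursday/Wednesday.
May 1 by year: 1771:Wed✓ 1772:Fri✓ 1773:Sat 1774:Sun 1775:Mon 1776:Wed✓ 1777:Thu✓ 1778:Fri✓ 1779:Sat 1780:Mon 1781:Tue 1782:Wed✓ 1783:Thu✓ 1784:Sat 1785:Sun …(3 more)… 1789:Fri✓ 1790:Sat 1791:Sun 1792:Tue 1793:Wed✓ 1794:Thu✓ 1795:Fri✓ 1796:Sun 1797:Mon 1798:Tue 1799:Wed✓ 1800:Thu✓ 1801:Fri✓ 1802:Sat 1803:Sun
Years with five Fridays: 1771, 1772, 1776, 1777, 1778, 1782, 1783, 1788, 1789, 1793, 1794, 1795, 1799, 1800, 1801 → 15.

15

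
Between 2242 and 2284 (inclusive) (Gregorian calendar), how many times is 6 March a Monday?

7

Track 6 March's weekday year by year (advancing +1, or +2 across a Feb 29):
  2242: Sun  2243: Mon (+1) ✓  2244: Wed (+2)  2245: Thu (+1)  2246: Fri (+1)
  2247: Sat (+1)  2248: Mon (+2) ✓  2249: Tue (+1)  2250: Wed (+1)  2251: Thu (+1)
  2252: Sat (+2)  2253: Sun (+1)  2254: Mon (+1) ✓  2255: Tue (+1)  … (15 more years) …
  2271: Mon (+1) ✓  2272: Wed (+2)  2273: Thu (+1)  2274: Fri (+1)  2275: Sat (+1)
  2276: Mon (+2) ✓  2277: Tue (+1)  2278: Wed (+1)  2279: Thu (+1)  2280: Sat (+2)
  2281: Sun (+1)  2282: Mon (+1) ✓  2283: Tue (+1)  2284: Thu (+2)
Monday years: 2243, 2248, 2254, 2265, 2271, 2276, 2282 — 7 in total.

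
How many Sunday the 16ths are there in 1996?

Check the 16th of each month of 1996: Jan 16: Tue, Feb 16: Fri, Mar 16: Sat, Apr 16: Tue, May 16: Thu, Jun 16: Sun, Jul 16: Tue, Aug 16: Fri, Sep 16: Mon, Oct 16: Wed, Nov 16: Sat, Dec 16: Mon.
Sunday occurs in June — 1 month.

1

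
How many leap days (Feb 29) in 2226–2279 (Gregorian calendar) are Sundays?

1

Leap years in 2226–2279: 13 of them.
Feb 29 weekday advances by 5 (mod 7) from one leap year to the next four years later (or differs when a century non-leap intervenes).
Leap-day weekdays: 2228:Fri 2232:Wed 2236:Mon 2240:Sat 2244:Thu 2248:Tue 2252:Sun✓ 2256:Fri 2260:Wed 2264:Mon 2268:Sat 2272:Thu 2276:Tue
Sunday: 2252 → 1.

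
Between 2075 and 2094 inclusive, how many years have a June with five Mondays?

June has 30 days; it has five Mondays when Monday falls among the first (month-length − 28) days — i.e. when June 1 is one of Monday/Sunday.
June 1 by year: 2075:Sat 2076:Mon✓ 2077:Tue 2078:Wed 2079:Thu 2080:Sat 2081:Sun✓ 2082:Mon✓ 2083:Tue 2084:Thu 2085:Fri 2086:Sat 2087:Sun✓ 2088:Tue 2089:Wed 2090:Thu 2091:Fri 2092:Sun✓ 2093:Mon✓ 2094:Tue
Years with five Mondays: 2076, 2081, 2082, 2087, 2092, 2093 → 6.

6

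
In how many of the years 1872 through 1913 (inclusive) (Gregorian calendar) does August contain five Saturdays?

August has 31 days; it has five Saturdays when Saturday falls among the first (month-length − 28) days — i.e. when August 1 is one of Saturday/Friday/Thursday.
August 1 by year: 1872:Thu✓ 1873:Fri✓ 1874:Sat✓ 1875:Sun 1876:Tue 1877:Wed 1878:Thu✓ 1879:Fri✓ 1880:Sun 1881:Mon 1882:Tue 1883:Wed 1884:Fri✓ 1885:Sat✓ 1886:Sun …(12 more)… 1899:Tue 1900:Wed 1901:Thu✓ 1902:Fri✓ 1903:Sat✓ 1904:Mon 1905:Tue 1906:Wed 1907:Thu✓ 1908:Sat✓ 1909:Sun 1910:Mon 1911:Tue 1912:Thu✓ 1913:Fri✓
Years with five Saturdays: 1872, 1873, 1874, 1878, 1879, 1884, 1885, 1889, 1890, 1891, 1895, 1896, 1901, 1902, 1903, 1907, 1908, 1912, 1913 → 19.

19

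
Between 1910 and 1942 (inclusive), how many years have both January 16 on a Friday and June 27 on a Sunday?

1

Check each year's weekday for January 16 and June 27:
  1910: Sun/Mon  1911: Mon/Tue  1912: Tue/Thu  1913: Thu/Fri  1914: Fri/Sat  1915: Sat/Sun  1916: Sun/Tue  1917: Tue/Wed  1918: Wed/Thu  1919: Thu/Fri  1920: Fri/Sun ✓  1921: Sun/Mon  1922: Mon/Tue  1923: Tue/Wed  …(5 more)…  1929: Wed/Thu  1930: Thu/Fri  1931: Fri/Sat  1932: Sat/Mon  1933: Mon/Tue  1934: Tue/Wed  1935: Wed/Thu  1936: Thu/Sat  1937: Sat/Sun  1938: Sun/Mon  1939: Mon/Tue  1940: Tue/Thu  1941: Thu/Fri  1942: Fri/Sat
Both conditions hold in: 1920 — 1.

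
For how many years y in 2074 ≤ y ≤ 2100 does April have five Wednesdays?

8

April has 30 days; it has five Wednesdays when Wednesday falls among the first (month-length − 28) days — i.e. when April 1 is one of Wednesday/Tuesday.
April 1 by year: 2074:Sun 2075:Mon 2076:Wed✓ 2077:Thu 2078:Fri 2079:Sat 2080:Mon 2081:Tue✓ 2082:Wed✓ 2083:Thu 2084:Sat 2085:Sun 2086:Mon 2087:Tue✓ 2088:Thu 2089:Fri 2090:Sat 2091:Sun 2092:Tue✓ 2093:Wed✓ 2094:Thu 2095:Fri 2096:Sun 2097:Mon 2098:Tue✓ 2099:Wed✓ 2100:Thu
Years with five Wednesdays: 2076, 2081, 2082, 2087, 2092, 2093, 2098, 2099 → 8.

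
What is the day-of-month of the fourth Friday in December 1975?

December 1, 1975 is a Monday, so the first Friday is the 5th.
The fourth Friday is 5 + 21 = 26.

26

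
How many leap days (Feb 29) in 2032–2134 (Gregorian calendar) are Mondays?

3

Leap years in 2032–2134: 25 of them.
Feb 29 weekday advances by 5 (mod 7) from one leap year to the next four years later (or differs when a century non-leap intervenes).
Leap-day weekdays: 2032:Sun 2036:Fri 2040:Wed 2044:Mon✓ 2048:Sat 2052:Thu 2056:Tue 2060:Sun 2064:Fri 2068:Wed 2072:Mon✓ 2076:Sat 2080:Thu 2084:Tue 2088:Sun 2092:Fri 2096:Wed 2104:Fri 2108:Wed 2112:Mon✓ 2116:Sat 2120:Thu 2124:Tue 2128:Sun 2132:Fri
Monday: 2044, 2072, 2112 → 3.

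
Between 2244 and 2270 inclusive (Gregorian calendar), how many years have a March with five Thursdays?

11

March has 31 days; it has five Thursdays when Thursday falls among the first (month-length − 28) days — i.e. when March 1 is one of Thursday/Wednesday/Tuesday.
March 1 by year: 2244:Fri 2245:Sat 2246:Sun 2247:Mon 2248:Wed✓ 2249:Thu✓ 2250:Fri 2251:Sat 2252:Mon 2253:Tue✓ 2254:Wed✓ 2255:Thu✓ 2256:Sat 2257:Sun 2258:Mon 2259:Tue✓ 2260:Thu✓ 2261:Fri 2262:Sat 2263:Sun 2264:Tue✓ 2265:Wed✓ 2266:Thu✓ 2267:Fri 2268:Sun 2269:Mon 2270:Tue✓
Years with five Thursdays: 2248, 2249, 2253, 2254, 2255, 2259, 2260, 2264, 2265, 2266, 2270 → 11.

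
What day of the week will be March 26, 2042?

Wednesday

January 1, 2042 is a Wednesday.
March 26 is day 85 of the year, i.e. 84 days after Jan 1.
84 mod 7 = 0, so advance 0 weekdays from Wednesday: Wednesday.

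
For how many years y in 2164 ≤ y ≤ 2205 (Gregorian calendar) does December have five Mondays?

20

December has 31 days; it has five Mondays when Monday falls among the first (month-length − 28) days — i.e. when December 1 is one of Monday/Sunday/Saturday.
December 1 by year: 2164:Sat✓ 2165:Sun✓ 2166:Mon✓ 2167:Tue 2168:Thu 2169:Fri 2170:Sat✓ 2171:Sun✓ 2172:Tue 2173:Wed 2174:Thu 2175:Fri 2176:Sun✓ 2177:Mon✓ 2178:Tue …(12 more)… 2191:Thu 2192:Sat✓ 2193:Sun✓ 2194:Mon✓ 2195:Tue 2196:Thu 2197:Fri 2198:Sat✓ 2199:Sun✓ 2200:Mon✓ 2201:Tue 2202:Wed 2203:Thu 2204:Sat✓ 2205:Sun✓
Years with five Mondays: 2164, 2165, 2166, 2170, 2171, 2176, 2177, 2181, 2182, 2183, 2187, 2188, 2192, 2193, 2194, 2198, 2199, 2200, 2204, 2205 → 20.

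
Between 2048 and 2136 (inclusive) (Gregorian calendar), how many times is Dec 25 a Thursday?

Track Dec 25's weekday year by year (advancing +1, or +2 across a Feb 29):
  2048: Fri  2049: Sat (+1)  2050: Sun (+1)  2051: Mon (+1)  2052: Wed (+2)
  2053: Thu (+1) ✓  2054: Fri (+1)  2055: Sat (+1)  2056: Mon (+2)  2057: Tue (+1)
  2058: Wed (+1)  2059: Thu (+1) ✓  2060: Sat (+2)  2061: Sun (+1)  … (61 more years) …
  2123: Sat (+1)  2124: Mon (+2)  2125: Tue (+1)  2126: Wed (+1)  2127: Thu (+1) ✓
  2128: Sat (+2)  2129: Sun (+1)  2130: Mon (+1)  2131: Tue (+1)  2132: Thu (+2) ✓
  2133: Fri (+1)  2134: Sat (+1)  2135: Sun (+1)  2136: Tue (+2)
Thursday years: 2053, 2059, 2064, 2070, 2081, 2087, 2092, 2098, 2104, 2110, 2121, 2127, 2132 — 13 in total.

13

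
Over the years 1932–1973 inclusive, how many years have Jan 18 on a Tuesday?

6

Track Jan 18's weekday year by year (advancing +1, or +2 across a Feb 29):
  1932: Mon  1933: Wed (+2)  1934: Thu (+1)  1935: Fri (+1)  1936: Sat (+1)
  1937: Mon (+2)  1938: Tue (+1) ✓  1939: Wed (+1)  1940: Thu (+1)  1941: Sat (+2)
  1942: Sun (+1)  1943: Mon (+1)  1944: Tue (+1) ✓  1945: Thu (+2)  … (14 more years) …
  1960: Mon (+1)  1961: Wed (+2)  1962: Thu (+1)  1963: Fri (+1)  1964: Sat (+1)
  1965: Mon (+2)  1966: Tue (+1) ✓  1967: Wed (+1)  1968: Thu (+1)  1969: Sat (+2)
  1970: Sun (+1)  1971: Mon (+1)  1972: Tue (+1) ✓  1973: Thu (+2)
Tuesday years: 1938, 1944, 1949, 1955, 1966, 1972 — 6 in total.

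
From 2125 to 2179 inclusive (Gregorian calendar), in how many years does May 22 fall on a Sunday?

Track May 22's weekday year by year (advancing +1, or +2 across a Feb 29):
  2125: Tue  2126: Wed (+1)  2127: Thu (+1)  2128: Sat (+2)  2129: Sun (+1) ✓
  2130: Mon (+1)  2131: Tue (+1)  2132: Thu (+2)  2133: Fri (+1)  2134: Sat (+1)
  2135: Sun (+1) ✓  2136: Tue (+2)  2137: Wed (+1)  2138: Thu (+1)  … (27 more years) …
  2166: Thu (+1)  2167: Fri (+1)  2168: Sun (+2) ✓  2169: Mon (+1)  2170: Tue (+1)
  2171: Wed (+1)  2172: Fri (+2)  2173: Sat (+1)  2174: Sun (+1) ✓  2175: Mon (+1)
  2176: Wed (+2)  2177: Thu (+1)  2178: Fri (+1)  2179: Sat (+1)
Sunday years: 2129, 2135, 2140, 2146, 2157, 2163, 2168, 2174 — 8 in total.

8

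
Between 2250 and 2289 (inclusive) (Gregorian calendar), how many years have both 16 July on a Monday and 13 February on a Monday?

2

Check each year's weekday for 16 July and 13 February:
  2250: Tue/Wed  2251: Wed/Thu  2252: Fri/Fri  2253: Sat/Sun  2254: Sun/Mon  2255: Mon/Tue  2256: Wed/Wed  2257: Thu/Fri  2258: Fri/Sat  2259: Sat/Sun  2260: Mon/Mon ✓  2261: Tue/Wed  2262: Wed/Thu  2263: Thu/Fri  …(12 more)…  2276: Sun/Sun  2277: Mon/Tue  2278: Tue/Wed  2279: Wed/Thu  2280: Fri/Fri  2281: Sat/Sun  2282: Sun/Mon  2283: Mon/Tue  2284: Wed/Wed  2285: Thu/Fri  2286: Fri/Sat  2287: Sat/Sun  2288: Mon/Mon ✓  2289: Tue/Wed
Both conditions hold in: 2260, 2288 — 2.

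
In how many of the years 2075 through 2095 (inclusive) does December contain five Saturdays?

December has 31 days; it has five Saturdays when Saturday falls among the first (month-length − 28) days — i.e. when December 1 is one of Saturday/Friday/Thursday.
December 1 by year: 2075:Sun 2076:Tue 2077:Wed 2078:Thu✓ 2079:Fri✓ 2080:Sun 2081:Mon 2082:Tue 2083:Wed 2084:Fri✓ 2085:Sat✓ 2086:Sun 2087:Mon 2088:Wed 2089:Thu✓ 2090:Fri✓ 2091:Sat✓ 2092:Mon 2093:Tue 2094:Wed 2095:Thu✓
Years with five Saturdays: 2078, 2079, 2084, 2085, 2089, 2090, 2091, 2095 → 8.

8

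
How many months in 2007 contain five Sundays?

4

A month of length L has five Sundays iff its first Sunday is on day ≤ L−28 (so day 1–3 in a 31-day month, 1–2 in a 30-day month, day 1 in a leap February).
Checking each month of 2007: Jan starts Mon (31d); Feb starts Thu (28d); Mar starts Thu (31d); Apr starts Sun (30d) ✓; May starts Tue (31d); Jun starts Fri (30d); Jul starts Sun (31d) ✓; Aug starts Wed (31d); Sep starts Sat (30d) ✓; Oct starts Mon (31d); Nov starts Thu (30d); Dec starts Sat (31d) ✓.
Five-Sunday months: April, July, September, December → 4.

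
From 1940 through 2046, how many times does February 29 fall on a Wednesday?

Leap years in 1940–2046: 27 of them.
Feb 29 weekday advances by 5 (mod 7) from one leap year to the next four years later (or differs when a century non-leap intervenes).
Leap-day weekdays: 1940:Thu 1944:Tue 1948:Sun 1952:Fri 1956:Wed✓ 1960:Mon 1964:Sat 1968:Thu 1972:Tue 1976:Sun 1980:Fri 1984:Wed✓ 1988:Mon 1992:Sat 1996:Thu 2000:Tue 2004:Sun 2008:Fri 2012:Wed✓ 2016:Mon 2020:Sat 2024:Thu 2028:Tue 2032:Sun 2036:Fri 2040:Wed✓ 2044:Mon
Wednesday: 1956, 1984, 2012, 2040 → 4.

4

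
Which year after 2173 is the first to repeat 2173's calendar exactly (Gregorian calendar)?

Two years share a calendar iff Jan 1 falls on the same weekday and both are leap or both are common. 2173: Jan 1 is Friday, common year.
2174: Jan 1 Saturday, common
2175: Jan 1 Sunday, common
2176: Jan 1 Monday, leap
2177: Jan 1 Wednesday, common
2178: Jan 1 Thursday, common
2179: Jan 1 Friday, common
2179 matches on both conditions.

2179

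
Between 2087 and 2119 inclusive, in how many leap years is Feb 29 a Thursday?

Leap years in 2087–2119: 7 of them.
Feb 29 weekday advances by 5 (mod 7) from one leap year to the next four years later (or differs when a century non-leap intervenes).
Leap-day weekdays: 2088:Sun 2092:Fri 2096:Wed 2104:Fri 2108:Wed 2112:Mon 2116:Sat
Thursday: none → 0.

0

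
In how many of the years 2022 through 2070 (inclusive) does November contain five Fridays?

14

November has 30 days; it has five Fridays when Friday falls among the first (month-length − 28) days — i.e. when November 1 is one of Friday/Thursday.
November 1 by year: 2022:Tue 2023:Wed 2024:Fri✓ 2025:Sat 2026:Sun 2027:Mon 2028:Wed 2029:Thu✓ 2030:Fri✓ 2031:Sat 2032:Mon 2033:Tue 2034:Wed 2035:Thu✓ 2036:Sat …(19 more)… 2056:Wed 2057:Thu✓ 2058:Fri✓ 2059:Sat 2060:Mon 2061:Tue 2062:Wed 2063:Thu✓ 2064:Sat 2065:Sun 2066:Mon 2067:Tue 2068:Thu✓ 2069:Fri✓ 2070:Sat
Years with five Fridays: 2024, 2029, 2030, 2035, 2040, 2041, 2046, 2047, 2052, 2057, 2058, 2063, 2068, 2069 → 14.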